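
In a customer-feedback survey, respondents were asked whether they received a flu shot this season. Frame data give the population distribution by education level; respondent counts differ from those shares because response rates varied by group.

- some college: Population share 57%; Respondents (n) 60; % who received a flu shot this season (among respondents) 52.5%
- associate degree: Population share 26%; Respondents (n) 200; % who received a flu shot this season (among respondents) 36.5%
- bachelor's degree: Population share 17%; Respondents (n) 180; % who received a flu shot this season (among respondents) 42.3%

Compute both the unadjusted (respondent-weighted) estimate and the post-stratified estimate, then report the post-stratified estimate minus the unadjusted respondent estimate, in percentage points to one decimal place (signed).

+5.6 percentage points

Naive respondent-only estimate (weights = respondent counts):
  (60/440)×52.5 + (200/440)×36.5 + (180/440)×42.3 = 41.0545%
Reweighting by population education level shares:
  0.57×52.5 + 0.26×36.5 + 0.17×42.3 = 46.606%
Difference = 46.606 − 41.0545 = 5.5515 pp.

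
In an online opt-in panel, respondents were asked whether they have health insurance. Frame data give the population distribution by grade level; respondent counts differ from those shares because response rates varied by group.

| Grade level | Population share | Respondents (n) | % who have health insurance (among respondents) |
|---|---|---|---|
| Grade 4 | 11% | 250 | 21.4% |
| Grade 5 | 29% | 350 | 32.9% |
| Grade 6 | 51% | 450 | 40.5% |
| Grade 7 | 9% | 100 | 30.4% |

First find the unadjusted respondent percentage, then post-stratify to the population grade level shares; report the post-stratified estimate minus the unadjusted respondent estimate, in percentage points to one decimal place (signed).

Naive respondent-only estimate (weights = respondent counts):
  (250/1150)×21.4 + (350/1150)×32.9 + (450/1150)×40.5 + (100/1150)×30.4 = 33.1565%
Reweighting by population grade level shares:
  0.11×21.4 + 0.29×32.9 + 0.51×40.5 + 0.09×30.4 = 35.286%
Difference = 35.286 − 33.1565 = 2.1295 pp.

+2.1 percentage points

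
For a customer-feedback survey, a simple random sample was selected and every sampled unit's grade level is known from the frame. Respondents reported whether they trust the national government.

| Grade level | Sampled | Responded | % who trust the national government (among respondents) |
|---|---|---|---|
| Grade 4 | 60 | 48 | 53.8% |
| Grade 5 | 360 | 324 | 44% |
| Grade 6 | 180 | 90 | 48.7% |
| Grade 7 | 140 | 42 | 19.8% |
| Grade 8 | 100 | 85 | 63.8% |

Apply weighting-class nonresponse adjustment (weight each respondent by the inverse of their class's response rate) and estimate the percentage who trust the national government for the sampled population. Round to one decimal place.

44.0%

Response rates by class: Grade 4 48/60 = 80%, Grade 5 324/360 = 90%, Grade 6 90/180 = 50%, Grade 7 42/140 = 30%, Grade 8 85/100 = 85%.
With weight = n_sampled/n_responded per class, the weighted class total is n_sampled:
  Grade 4: 60 × 53.8 = 3228
  Grade 5: 360 × 44 = 15,840
  Grade 6: 180 × 48.7 = 8766
  Grade 7: 140 × 19.8 = 2772
  Grade 8: 100 × 63.8 = 6380
Adjusted estimate = 36,986 / 840 = 44.031 → 44.0%.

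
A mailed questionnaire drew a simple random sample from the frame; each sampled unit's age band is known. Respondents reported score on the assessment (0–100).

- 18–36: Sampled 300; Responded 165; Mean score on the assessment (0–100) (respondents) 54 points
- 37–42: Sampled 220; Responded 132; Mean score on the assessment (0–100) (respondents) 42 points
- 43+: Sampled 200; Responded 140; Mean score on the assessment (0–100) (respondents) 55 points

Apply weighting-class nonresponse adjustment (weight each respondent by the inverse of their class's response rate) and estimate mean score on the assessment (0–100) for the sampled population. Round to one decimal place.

50.6

Response rates by class: 18–36 165/300 = 55%, 37–42 132/220 = 60%, 43+ 140/200 = 70%.
Inverse-response-rate weighting restores each class to its sampled count, so class totals weight by n_sampled:
  18–36: 300 × 54 = 16,200
  37–42: 220 × 42 = 9240
  43+: 200 × 55 = 11,000
Adjusted estimate = 36,440 / 720 = 50.6111 → 50.6.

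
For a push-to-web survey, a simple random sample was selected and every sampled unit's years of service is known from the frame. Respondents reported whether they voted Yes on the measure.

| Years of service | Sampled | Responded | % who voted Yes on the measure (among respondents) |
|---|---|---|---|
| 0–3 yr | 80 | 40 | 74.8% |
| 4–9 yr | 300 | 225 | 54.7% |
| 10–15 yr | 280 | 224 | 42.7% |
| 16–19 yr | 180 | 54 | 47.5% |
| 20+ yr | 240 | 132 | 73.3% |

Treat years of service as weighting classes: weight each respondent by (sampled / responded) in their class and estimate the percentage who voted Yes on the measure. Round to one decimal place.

Class response rates: 0–3 yr 40/80 = 50%, 4–9 yr 225/300 = 75%, 10–15 yr 224/280 = 80%, 16–19 yr 54/180 = 30%, 20+ yr 132/240 = 55%.
With weight = n_sampled/n_responded per class, the weighted class total is n_sampled:
  0–3 yr: 80 × 74.8 = 5984
  4–9 yr: 300 × 54.7 = 16,410
  10–15 yr: 280 × 42.7 = 11,956
  16–19 yr: 180 × 47.5 = 8550
  20+ yr: 240 × 73.3 = 17,592
Adjusted estimate = 60,492 / 1,080 = 56.0111 → 56.0%.

56.0%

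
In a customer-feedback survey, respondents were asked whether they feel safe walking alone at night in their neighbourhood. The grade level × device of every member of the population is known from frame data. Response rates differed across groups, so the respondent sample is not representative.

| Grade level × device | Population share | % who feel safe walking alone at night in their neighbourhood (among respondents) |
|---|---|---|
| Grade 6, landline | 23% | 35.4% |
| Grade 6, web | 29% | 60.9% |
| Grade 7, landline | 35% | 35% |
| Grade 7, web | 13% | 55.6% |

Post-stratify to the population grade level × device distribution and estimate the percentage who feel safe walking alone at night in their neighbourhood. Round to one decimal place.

Weight each group's respondent value by its population share:
  Grade 6, landline: 0.23 × 35.4 = 8.142
  Grade 6, web: 0.29 × 60.9 = 17.661
  Grade 7, landline: 0.35 × 35 = 12.25
  Grade 7, web: 0.13 × 55.6 = 7.228
Post-stratified estimate = 45.281 → 45.3%.

45.3%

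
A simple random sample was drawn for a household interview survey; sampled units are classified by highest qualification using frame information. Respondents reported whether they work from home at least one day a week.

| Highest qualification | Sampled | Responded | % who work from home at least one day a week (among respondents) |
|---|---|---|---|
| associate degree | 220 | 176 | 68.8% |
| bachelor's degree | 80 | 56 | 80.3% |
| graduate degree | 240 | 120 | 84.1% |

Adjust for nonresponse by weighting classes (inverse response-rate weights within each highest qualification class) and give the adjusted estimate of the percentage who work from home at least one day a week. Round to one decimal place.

Response rates by class: associate degree 176/220 = 80%, bachelor's degree 56/80 = 70%, graduate degree 120/240 = 50%.
Weighting each respondent by the inverse class response rate inflates each class back to its sampled size, so the class weight is n_sampled:
  associate degree: 220 × 68.8 = 15,136
  bachelor's degree: 80 × 80.3 = 6424
  graduate degree: 240 × 84.1 = 20,184
Adjusted estimate = 41,744 / 540 = 77.3037 → 77.3%.

77.3%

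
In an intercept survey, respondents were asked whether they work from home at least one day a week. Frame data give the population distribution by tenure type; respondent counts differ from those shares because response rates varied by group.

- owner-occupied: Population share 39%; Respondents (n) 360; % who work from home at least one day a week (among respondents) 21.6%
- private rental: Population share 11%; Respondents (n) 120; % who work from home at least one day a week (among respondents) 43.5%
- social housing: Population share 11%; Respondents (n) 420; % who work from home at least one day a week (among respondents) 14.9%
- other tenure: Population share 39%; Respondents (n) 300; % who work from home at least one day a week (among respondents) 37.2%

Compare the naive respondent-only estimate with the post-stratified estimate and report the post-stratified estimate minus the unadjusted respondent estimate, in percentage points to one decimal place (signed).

+4.0 percentage points

Without adjustment, the pooled respondent share is:
  (360/1200)×21.6 + (120/1200)×43.5 + (420/1200)×14.9 + (300/1200)×37.2 = 25.345%
Post-stratified estimate weights by population shares:
  0.39×21.6 + 0.11×43.5 + 0.11×14.9 + 0.39×37.2 = 29.356%
Difference = 29.356 − 25.345 = 4.011 pp.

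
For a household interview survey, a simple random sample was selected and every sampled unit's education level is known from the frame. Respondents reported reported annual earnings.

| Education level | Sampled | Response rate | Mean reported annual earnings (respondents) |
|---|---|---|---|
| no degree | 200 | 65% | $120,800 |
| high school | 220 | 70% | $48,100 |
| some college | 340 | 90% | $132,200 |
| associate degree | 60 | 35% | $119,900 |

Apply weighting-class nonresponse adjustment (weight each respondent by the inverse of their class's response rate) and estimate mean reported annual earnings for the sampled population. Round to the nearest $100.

Each respondent's weight = sampled/responded in their class; summing within a class gives n_sampled, so:
  no degree: 200 × 120,800 = 24,160,000
  high school: 220 × 48,100 = 10,582,000
  some college: 340 × 132,200 = 44,948,000
  associate degree: 60 × 119,900 = 7,194,000
Adjusted estimate = 86,884,000 / 820 = 105956 → $106,000.

$106,000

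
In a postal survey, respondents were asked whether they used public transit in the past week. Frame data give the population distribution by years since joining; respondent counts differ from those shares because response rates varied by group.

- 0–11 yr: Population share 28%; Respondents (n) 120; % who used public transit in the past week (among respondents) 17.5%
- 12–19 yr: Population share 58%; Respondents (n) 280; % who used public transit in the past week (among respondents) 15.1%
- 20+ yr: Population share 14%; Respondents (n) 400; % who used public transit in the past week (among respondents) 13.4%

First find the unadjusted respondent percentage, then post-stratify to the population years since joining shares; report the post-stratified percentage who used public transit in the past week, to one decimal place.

15.5%

Unadjusted (pooled respondent) estimate weights by respondent counts:
  (120/800)×17.5 + (280/800)×15.1 + (400/800)×13.4 = 14.61%
Reweighting by population years since joining shares:
  0.28×17.5 + 0.58×15.1 + 0.14×13.4 = 15.534%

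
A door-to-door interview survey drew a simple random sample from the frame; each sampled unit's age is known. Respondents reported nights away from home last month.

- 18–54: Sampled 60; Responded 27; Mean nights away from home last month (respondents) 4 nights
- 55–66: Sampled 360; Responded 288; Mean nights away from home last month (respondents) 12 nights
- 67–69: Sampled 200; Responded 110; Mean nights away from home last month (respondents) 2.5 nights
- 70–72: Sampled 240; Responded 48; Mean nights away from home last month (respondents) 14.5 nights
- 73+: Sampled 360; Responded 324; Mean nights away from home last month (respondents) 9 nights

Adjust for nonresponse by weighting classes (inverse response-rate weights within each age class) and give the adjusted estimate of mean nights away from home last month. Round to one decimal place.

Response rates by class: 18–54 27/60 = 45%, 55–66 288/360 = 80%, 67–69 110/200 = 55%, 70–72 48/240 = 20%, 73+ 324/360 = 90%.
Each respondent's weight = sampled/responded in their class; summing within a class gives n_sampled, so:
  18–54: 60 × 4 = 240
  55–66: 360 × 12 = 4320
  67–69: 200 × 2.5 = 500
  70–72: 240 × 14.5 = 3480
  73+: 360 × 9 = 3240
Adjusted estimate = 11,780 / 1,220 = 9.65574 → 9.7.

9.7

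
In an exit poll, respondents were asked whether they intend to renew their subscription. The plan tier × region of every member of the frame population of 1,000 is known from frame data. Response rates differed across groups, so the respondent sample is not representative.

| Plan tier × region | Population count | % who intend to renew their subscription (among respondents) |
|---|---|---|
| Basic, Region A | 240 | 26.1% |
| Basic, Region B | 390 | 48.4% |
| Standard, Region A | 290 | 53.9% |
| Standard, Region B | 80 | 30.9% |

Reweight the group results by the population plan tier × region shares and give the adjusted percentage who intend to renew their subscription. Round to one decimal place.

43.2%

Post-stratification weights by population share, not respondent share:
  Basic, Region A: (240/1,000) × 26.1 = 6.264
  Basic, Region B: (390/1,000) × 48.4 = 18.876
  Standard, Region A: (290/1,000) × 53.9 = 15.631
  Standard, Region B: (80/1,000) × 30.9 = 2.472
Post-stratified estimate = 43.243 → 43.2%.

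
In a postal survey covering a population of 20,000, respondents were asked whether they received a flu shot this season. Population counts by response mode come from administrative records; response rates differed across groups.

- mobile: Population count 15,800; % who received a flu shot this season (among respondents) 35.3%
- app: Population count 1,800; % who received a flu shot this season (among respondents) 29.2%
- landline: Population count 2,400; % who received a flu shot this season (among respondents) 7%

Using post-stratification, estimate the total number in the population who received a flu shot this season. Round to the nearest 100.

Estimated count per cell = population count × respondent percentage:
  mobile: 15,800 × 35.3% = 5577.4
  app: 1,800 × 29.2% = 525.6
  landline: 2,400 × 7% = 168
Estimated total = 6271 → 6,300.

6,300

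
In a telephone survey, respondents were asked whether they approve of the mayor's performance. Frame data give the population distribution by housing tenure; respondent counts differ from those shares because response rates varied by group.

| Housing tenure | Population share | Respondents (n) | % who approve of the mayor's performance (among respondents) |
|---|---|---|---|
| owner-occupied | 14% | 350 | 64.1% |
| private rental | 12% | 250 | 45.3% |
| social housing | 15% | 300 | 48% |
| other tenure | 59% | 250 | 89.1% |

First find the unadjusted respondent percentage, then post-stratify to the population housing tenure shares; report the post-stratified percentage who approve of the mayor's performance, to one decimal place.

74.2%

Without adjustment, the pooled respondent share is:
  (350/1150)×64.1 + (250/1150)×45.3 + (300/1150)×48 + (250/1150)×89.1 = 61.2478%
Reweighting by population housing tenure shares:
  0.14×64.1 + 0.12×45.3 + 0.15×48 + 0.59×89.1 = 74.179%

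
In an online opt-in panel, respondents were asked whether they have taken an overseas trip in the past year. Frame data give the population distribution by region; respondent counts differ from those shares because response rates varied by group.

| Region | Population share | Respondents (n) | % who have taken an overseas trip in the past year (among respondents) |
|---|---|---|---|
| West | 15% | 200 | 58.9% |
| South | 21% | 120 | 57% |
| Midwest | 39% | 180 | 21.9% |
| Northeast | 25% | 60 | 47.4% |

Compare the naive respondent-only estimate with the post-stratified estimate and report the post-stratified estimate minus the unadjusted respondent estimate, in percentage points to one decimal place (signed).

-4.2 percentage points

Unadjusted (pooled respondent) estimate weights by respondent counts:
  (200/560)×58.9 + (120/560)×57 + (180/560)×21.9 + (60/560)×47.4 = 45.3679%
Post-stratified estimate weights by population shares:
  0.15×58.9 + 0.21×57 + 0.39×21.9 + 0.25×47.4 = 41.196%
Difference = 41.196 − 45.3679 = -4.1719 pp.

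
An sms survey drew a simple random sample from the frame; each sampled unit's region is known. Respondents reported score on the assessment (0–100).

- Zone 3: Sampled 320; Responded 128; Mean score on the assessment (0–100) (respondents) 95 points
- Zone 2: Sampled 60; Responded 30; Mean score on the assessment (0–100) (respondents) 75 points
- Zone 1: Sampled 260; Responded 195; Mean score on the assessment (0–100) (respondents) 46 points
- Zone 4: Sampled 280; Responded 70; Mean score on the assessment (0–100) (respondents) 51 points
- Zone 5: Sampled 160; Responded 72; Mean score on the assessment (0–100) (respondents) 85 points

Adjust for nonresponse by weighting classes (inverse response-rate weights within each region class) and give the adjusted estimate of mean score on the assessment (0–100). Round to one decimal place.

Class response rates: Zone 3 128/320 = 40%, Zone 2 30/60 = 50%, Zone 1 195/260 = 75%, Zone 4 70/280 = 25%, Zone 5 72/160 = 45%.
With weight = n_sampled/n_responded per class, the weighted class total is n_sampled:
  Zone 3: 320 × 95 = 30,400
  Zone 2: 60 × 75 = 4500
  Zone 1: 260 × 46 = 11,960
  Zone 4: 280 × 51 = 14,280
  Zone 5: 160 × 85 = 13,600
Adjusted estimate = 74,740 / 1,080 = 69.2037 → 69.2.

69.2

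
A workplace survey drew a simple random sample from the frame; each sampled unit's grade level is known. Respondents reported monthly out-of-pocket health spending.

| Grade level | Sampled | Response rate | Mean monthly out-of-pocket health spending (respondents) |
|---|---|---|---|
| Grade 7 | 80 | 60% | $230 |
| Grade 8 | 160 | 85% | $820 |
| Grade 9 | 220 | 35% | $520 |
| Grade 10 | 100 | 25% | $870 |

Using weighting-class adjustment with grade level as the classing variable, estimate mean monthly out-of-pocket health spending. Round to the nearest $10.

$630

With weight = n_sampled/n_responded per class, the weighted class total is n_sampled:
  Grade 7: 80 × 230 = 18,400
  Grade 8: 160 × 820 = 131,200
  Grade 9: 220 × 520 = 114,400
  Grade 10: 100 × 870 = 87,000
Adjusted estimate = 351,000 / 560 = 626.786 → $630.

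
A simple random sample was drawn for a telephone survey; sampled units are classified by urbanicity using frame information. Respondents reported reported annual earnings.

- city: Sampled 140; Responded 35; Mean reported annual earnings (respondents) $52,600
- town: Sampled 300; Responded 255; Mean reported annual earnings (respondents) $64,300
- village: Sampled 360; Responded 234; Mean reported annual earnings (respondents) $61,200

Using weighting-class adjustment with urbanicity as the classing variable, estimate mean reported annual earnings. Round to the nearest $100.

$60,900

Response rates by class: city 35/140 = 25%, town 255/300 = 85%, village 234/360 = 65%.
Each respondent's weight = sampled/responded in their class; summing within a class gives n_sampled, so:
  city: 140 × 52,600 = 7,364,000
  town: 300 × 64,300 = 19,290,000
  village: 360 × 61,200 = 22,032,000
Adjusted estimate = 48,686,000 / 800 = 60857.5 → $60,900.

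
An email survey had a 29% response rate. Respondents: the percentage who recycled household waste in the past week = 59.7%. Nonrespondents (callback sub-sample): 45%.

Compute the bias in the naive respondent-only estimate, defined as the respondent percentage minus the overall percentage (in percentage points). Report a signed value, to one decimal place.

+10.4 percentage points

Nonresponse fraction = 1 − 0.29 = 0.71.
Bias = (nonresponse fraction) × (respondent percentage − nonrespondent percentage)
     = 0.71 × (59.7 − 45) = 0.71 × 14.7 = 10.437.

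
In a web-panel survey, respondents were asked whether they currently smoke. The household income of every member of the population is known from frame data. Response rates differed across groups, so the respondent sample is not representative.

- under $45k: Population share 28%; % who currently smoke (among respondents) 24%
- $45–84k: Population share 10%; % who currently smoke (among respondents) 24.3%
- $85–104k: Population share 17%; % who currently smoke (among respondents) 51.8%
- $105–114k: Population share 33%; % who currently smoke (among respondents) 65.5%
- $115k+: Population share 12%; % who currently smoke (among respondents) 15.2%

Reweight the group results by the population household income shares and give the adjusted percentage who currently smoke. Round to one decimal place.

41.4%

Reweight to the known household income distribution:
  under $45k: 0.28 × 24 = 6.72
  $45–84k: 0.1 × 24.3 = 2.43
  $85–104k: 0.17 × 51.8 = 8.806
  $105–114k: 0.33 × 65.5 = 21.615
  $115k+: 0.12 × 15.2 = 1.824
Post-stratified estimate = 41.395 → 41.4%.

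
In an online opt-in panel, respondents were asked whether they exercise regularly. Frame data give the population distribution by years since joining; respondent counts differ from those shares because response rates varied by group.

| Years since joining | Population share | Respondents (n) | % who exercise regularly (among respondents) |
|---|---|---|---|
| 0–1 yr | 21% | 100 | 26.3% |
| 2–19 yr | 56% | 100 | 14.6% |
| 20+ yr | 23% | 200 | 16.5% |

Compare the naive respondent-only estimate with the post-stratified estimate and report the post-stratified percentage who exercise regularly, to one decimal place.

17.5%

Naive respondent-only estimate (weights = respondent counts):
  (100/400)×26.3 + (100/400)×14.6 + (200/400)×16.5 = 18.475%
Post-stratified estimate weights by population shares:
  0.21×26.3 + 0.56×14.6 + 0.23×16.5 = 17.494%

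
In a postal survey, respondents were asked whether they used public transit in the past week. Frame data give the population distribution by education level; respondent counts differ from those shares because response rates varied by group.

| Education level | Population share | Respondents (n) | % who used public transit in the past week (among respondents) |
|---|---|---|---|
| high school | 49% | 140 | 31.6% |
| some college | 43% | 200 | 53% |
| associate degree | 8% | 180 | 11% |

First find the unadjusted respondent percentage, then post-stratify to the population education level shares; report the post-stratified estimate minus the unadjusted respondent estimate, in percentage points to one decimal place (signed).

+6.5 percentage points

Unadjusted (pooled respondent) estimate weights by respondent counts:
  (140/520)×31.6 + (200/520)×53 + (180/520)×11 = 32.7%
Reweighting by population education level shares:
  0.49×31.6 + 0.43×53 + 0.08×11 = 39.154%
Difference = 39.154 − 32.7 = 6.454 pp.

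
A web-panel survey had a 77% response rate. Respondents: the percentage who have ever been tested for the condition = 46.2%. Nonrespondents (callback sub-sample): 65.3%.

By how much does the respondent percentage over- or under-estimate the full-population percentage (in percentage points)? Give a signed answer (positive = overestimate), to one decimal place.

-4.4 percentage points

Nonresponse fraction = 1 − 0.77 = 0.23.
Bias = (nonresponse fraction) × (respondent percentage − nonrespondent percentage)
     = 0.23 × (46.2 − 65.3) = 0.23 × -19.1 = -4.393.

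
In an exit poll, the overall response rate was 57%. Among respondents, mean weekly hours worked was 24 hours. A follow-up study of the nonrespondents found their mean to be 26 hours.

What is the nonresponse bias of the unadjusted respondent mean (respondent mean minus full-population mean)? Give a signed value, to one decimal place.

-0.9

Nonresponse fraction = 1 − 0.57 = 0.43.
Bias = (nonresponse fraction) × (respondent mean − nonrespondent mean)
     = 0.43 × (24 − 26) = 0.43 × -2 = -0.86.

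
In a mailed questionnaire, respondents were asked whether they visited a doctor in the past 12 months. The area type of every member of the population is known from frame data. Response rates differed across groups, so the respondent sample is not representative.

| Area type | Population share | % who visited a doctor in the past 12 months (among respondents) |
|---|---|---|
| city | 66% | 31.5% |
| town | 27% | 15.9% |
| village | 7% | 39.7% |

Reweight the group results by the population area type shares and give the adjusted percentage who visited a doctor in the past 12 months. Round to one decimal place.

Reweight to the known area type distribution:
  city: 0.66 × 31.5 = 20.79
  town: 0.27 × 15.9 = 4.293
  village: 0.07 × 39.7 = 2.779
Post-stratified estimate = 27.862 → 27.9%.

27.9%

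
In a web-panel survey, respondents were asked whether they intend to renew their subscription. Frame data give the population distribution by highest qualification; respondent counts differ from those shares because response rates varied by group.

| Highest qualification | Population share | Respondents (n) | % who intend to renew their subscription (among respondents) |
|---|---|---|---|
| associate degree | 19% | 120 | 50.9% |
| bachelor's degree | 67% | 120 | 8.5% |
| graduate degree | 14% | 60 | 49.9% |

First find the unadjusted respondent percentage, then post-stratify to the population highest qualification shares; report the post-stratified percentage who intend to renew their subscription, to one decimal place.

Naive respondent-only estimate (weights = respondent counts):
  (120/300)×50.9 + (120/300)×8.5 + (60/300)×49.9 = 33.74%
Reweighting by population highest qualification shares:
  0.19×50.9 + 0.67×8.5 + 0.14×49.9 = 22.352%

22.4%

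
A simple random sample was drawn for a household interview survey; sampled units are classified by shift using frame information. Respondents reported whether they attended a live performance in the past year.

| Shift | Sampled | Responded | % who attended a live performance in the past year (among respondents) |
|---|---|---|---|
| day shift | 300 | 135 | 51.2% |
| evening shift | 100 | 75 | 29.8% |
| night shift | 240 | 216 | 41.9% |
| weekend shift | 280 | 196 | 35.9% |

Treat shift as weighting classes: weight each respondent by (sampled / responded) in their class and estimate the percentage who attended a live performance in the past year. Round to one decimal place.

41.8%

Class response rates: day shift 135/300 = 45%, evening shift 75/100 = 75%, night shift 216/240 = 90%, weekend shift 196/280 = 70%.
With weight = n_sampled/n_responded per class, the weighted class total is n_sampled:
  day shift: 300 × 51.2 = 15,360
  evening shift: 100 × 29.8 = 2980
  night shift: 240 × 41.9 = 10,056
  weekend shift: 280 × 35.9 = 10,052
Adjusted estimate = 38,448 / 920 = 41.7913 → 41.8%.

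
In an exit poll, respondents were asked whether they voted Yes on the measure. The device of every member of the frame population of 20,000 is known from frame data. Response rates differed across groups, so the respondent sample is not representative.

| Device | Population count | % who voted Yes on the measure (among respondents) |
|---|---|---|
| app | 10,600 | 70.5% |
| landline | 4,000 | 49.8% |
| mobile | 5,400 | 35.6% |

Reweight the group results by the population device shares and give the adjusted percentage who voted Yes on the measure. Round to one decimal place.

Post-stratification weights by population share, not respondent share:
  app: (10,600/20,000) × 70.5 = 37.365
  landline: (4,000/20,000) × 49.8 = 9.96
  mobile: (5,400/20,000) × 35.6 = 9.612
Post-stratified estimate = 56.937 → 56.9%.

56.9%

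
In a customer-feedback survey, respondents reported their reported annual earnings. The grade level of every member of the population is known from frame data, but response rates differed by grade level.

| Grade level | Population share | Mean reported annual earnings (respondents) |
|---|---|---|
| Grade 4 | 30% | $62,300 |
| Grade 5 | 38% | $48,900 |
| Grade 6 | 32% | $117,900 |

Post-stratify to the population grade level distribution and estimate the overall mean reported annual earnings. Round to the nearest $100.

Post-stratification weights by population share, not respondent share:
  Grade 4: 0.3 × 62,300 = 18,690
  Grade 5: 0.38 × 48,900 = 18,582
  Grade 6: 0.32 × 117,900 = 37,728
Post-stratified estimate = 75,000 → $75,000.

$75,000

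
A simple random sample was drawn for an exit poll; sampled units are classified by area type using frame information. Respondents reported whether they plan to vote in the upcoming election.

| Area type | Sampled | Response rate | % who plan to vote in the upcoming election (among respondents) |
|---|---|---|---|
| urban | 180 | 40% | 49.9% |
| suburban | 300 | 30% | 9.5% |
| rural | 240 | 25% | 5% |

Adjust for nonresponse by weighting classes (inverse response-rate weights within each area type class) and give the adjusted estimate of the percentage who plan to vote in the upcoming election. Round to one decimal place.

With weight = n_sampled/n_responded per class, the weighted class total is n_sampled:
  urban: 180 × 49.9 = 8982
  suburban: 300 × 9.5 = 2850
  rural: 240 × 5 = 1200
Adjusted estimate = 13,032 / 720 = 18.1 → 18.1%.

18.1%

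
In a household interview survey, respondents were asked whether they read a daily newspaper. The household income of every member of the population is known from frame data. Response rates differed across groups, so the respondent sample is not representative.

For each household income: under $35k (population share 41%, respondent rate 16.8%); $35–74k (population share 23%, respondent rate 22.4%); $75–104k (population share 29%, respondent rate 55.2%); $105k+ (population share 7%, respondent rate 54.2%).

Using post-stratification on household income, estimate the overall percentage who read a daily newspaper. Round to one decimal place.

Post-stratification weights by population share, not respondent share:
  under $35k: 0.41 × 16.8 = 6.888
  $35–74k: 0.23 × 22.4 = 5.152
  $75–104k: 0.29 × 55.2 = 16.008
  $105k+: 0.07 × 54.2 = 3.794
Post-stratified estimate = 31.842 → 31.8%.

31.8%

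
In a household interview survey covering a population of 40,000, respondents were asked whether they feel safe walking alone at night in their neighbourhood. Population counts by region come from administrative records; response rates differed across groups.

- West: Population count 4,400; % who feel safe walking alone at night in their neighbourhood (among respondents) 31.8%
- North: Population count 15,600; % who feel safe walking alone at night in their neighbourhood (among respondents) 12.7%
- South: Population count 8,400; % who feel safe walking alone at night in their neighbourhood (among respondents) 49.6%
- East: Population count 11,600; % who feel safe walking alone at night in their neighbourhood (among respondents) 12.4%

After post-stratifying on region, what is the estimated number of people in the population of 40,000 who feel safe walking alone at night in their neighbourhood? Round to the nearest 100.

9,000

Apply each group's respondent rate to its population count:
  West: 4,400 × 31.8% = 1399.2
  North: 15,600 × 12.7% = 1981.2
  South: 8,400 × 49.6% = 4166.4
  East: 11,600 × 12.4% = 1438.4
Estimated total = 8985.2 → 9,000.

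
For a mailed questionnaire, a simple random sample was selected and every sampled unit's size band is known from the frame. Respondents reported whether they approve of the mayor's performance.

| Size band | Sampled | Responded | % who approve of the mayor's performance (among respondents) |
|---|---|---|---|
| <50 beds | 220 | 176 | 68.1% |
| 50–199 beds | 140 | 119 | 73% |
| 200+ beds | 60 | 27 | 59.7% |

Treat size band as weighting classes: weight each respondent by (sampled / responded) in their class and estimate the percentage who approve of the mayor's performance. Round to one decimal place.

Response rates by class: <50 beds 176/220 = 80%, 50–199 beds 119/140 = 85%, 200+ beds 27/60 = 45%.
With weight = n_sampled/n_responded per class, the weighted class total is n_sampled:
  <50 beds: 220 × 68.1 = 14982
  50–199 beds: 140 × 73 = 10,220
  200+ beds: 60 × 59.7 = 3582
Adjusted estimate = 28,784 / 420 = 68.5333 → 68.5%.

68.5%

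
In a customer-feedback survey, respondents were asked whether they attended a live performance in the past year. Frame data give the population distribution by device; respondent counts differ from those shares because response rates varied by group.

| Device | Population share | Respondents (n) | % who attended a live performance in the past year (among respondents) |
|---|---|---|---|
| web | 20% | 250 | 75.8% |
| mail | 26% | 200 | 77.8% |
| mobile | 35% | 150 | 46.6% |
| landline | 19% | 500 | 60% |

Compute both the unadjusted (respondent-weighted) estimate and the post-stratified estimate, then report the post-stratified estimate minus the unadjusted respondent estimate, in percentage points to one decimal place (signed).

-1.9 percentage points

Unadjusted (pooled respondent) estimate weights by respondent counts:
  (250/1100)×75.8 + (200/1100)×77.8 + (150/1100)×46.6 + (500/1100)×60 = 65%
Post-stratifying to population shares instead:
  0.2×75.8 + 0.26×77.8 + 0.35×46.6 + 0.19×60 = 63.098%
Difference = 63.098 − 65 = -1.902 pp.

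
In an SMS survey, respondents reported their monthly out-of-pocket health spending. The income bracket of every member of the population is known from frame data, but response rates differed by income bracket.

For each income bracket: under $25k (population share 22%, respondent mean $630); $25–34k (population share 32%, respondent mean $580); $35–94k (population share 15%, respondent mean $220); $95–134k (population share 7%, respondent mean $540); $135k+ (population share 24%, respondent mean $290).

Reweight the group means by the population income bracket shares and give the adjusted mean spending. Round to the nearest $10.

$460

Post-stratification weights by population share, not respondent share:
  under $25k: 0.22 × 630 = 138.6
  $25–34k: 0.32 × 580 = 185.6
  $35–94k: 0.15 × 220 = 33
  $95–134k: 0.07 × 540 = 37.8
  $135k+: 0.24 × 290 = 69.6
Post-stratified estimate = 464.6 → $460.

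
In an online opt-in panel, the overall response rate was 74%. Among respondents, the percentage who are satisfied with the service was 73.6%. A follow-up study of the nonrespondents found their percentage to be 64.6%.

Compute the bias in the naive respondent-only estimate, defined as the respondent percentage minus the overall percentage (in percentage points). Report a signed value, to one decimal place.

Nonresponse fraction = 1 − 0.74 = 0.26.
Bias = (nonresponse fraction) × (respondent percentage − nonrespondent percentage)
     = 0.26 × (73.6 − 64.6) = 0.26 × 9 = 2.34.

+2.3 percentage points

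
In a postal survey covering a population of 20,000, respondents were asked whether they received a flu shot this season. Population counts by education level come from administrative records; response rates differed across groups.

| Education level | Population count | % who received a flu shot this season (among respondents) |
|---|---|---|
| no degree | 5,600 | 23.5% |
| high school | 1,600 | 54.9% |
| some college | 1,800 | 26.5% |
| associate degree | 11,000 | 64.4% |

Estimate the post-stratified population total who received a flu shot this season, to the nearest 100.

Apply each group's respondent rate to its population count:
  no degree: 5,600 × 23.5% = 1316
  high school: 1,600 × 54.9% = 878.4
  some college: 1,800 × 26.5% = 477
  associate degree: 11,000 × 64.4% = 7084
Estimated total = 9755.4 → 9,800.

9,800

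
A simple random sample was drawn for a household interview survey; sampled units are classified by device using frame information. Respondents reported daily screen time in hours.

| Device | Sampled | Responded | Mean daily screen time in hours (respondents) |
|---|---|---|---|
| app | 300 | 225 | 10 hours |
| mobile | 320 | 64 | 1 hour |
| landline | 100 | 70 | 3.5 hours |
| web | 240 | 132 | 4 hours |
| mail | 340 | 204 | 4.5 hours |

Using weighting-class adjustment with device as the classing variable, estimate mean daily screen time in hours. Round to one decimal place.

Class response rates: app 225/300 = 75%, mobile 64/320 = 20%, landline 70/100 = 70%, web 132/240 = 55%, mail 204/340 = 60%.
Each respondent's weight = sampled/responded in their class; summing within a class gives n_sampled, so:
  app: 300 × 10 = 3000
  mobile: 320 × 1 = 320
  landline: 100 × 3.5 = 350
  web: 240 × 4 = 960
  mail: 340 × 4.5 = 1530
Adjusted estimate = 6160 / 1,300 = 4.73846 → 4.7.

4.7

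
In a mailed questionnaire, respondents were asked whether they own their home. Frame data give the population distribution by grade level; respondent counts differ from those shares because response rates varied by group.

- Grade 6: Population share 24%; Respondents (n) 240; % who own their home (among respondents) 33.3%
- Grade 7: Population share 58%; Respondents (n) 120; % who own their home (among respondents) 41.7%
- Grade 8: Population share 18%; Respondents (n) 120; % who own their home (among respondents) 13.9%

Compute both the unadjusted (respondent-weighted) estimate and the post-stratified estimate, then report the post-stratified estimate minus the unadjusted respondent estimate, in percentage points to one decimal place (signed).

+4.1 percentage points

Unadjusted (pooled respondent) estimate weights by respondent counts:
  (240/480)×33.3 + (120/480)×41.7 + (120/480)×13.9 = 30.55%
Post-stratifying to population shares instead:
  0.24×33.3 + 0.58×41.7 + 0.18×13.9 = 34.68%
Difference = 34.68 − 30.55 = 4.13 pp.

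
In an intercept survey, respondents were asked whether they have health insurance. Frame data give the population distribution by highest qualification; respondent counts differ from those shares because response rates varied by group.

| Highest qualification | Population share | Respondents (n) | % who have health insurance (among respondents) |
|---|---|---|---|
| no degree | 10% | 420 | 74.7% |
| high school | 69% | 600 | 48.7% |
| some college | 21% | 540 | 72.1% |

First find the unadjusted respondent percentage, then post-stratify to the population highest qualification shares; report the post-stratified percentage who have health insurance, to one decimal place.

56.2%

Without adjustment, the pooled respondent share is:
  (420/1560)×74.7 + (600/1560)×48.7 + (540/1560)×72.1 = 63.8%
Post-stratifying to population shares instead:
  0.1×74.7 + 0.69×48.7 + 0.21×72.1 = 56.214%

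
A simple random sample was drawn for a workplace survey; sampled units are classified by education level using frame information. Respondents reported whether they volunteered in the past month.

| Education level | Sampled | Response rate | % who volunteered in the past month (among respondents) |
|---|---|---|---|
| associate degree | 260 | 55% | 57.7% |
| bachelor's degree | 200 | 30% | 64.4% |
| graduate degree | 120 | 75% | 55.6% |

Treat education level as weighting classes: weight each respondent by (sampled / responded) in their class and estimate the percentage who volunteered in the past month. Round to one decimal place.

Inverse-response-rate weighting restores each class to its sampled count, so class totals weight by n_sampled:
  associate degree: 260 × 57.7 = 15,002
  bachelor's degree: 200 × 64.4 = 12880
  graduate degree: 120 × 55.6 = 6672
Adjusted estimate = 34,554 / 580 = 59.5759 → 59.6%.

59.6%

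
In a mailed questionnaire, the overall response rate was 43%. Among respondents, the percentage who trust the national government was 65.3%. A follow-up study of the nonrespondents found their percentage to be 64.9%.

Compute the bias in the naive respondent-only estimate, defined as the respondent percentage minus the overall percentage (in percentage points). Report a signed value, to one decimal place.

+0.2 percentage points

Nonresponse fraction = 1 − 0.43 = 0.57.
Bias = (nonresponse fraction) × (respondent percentage − nonrespondent percentage)
     = 0.57 × (65.3 − 64.9) = 0.57 × 0.4 = 0.228.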